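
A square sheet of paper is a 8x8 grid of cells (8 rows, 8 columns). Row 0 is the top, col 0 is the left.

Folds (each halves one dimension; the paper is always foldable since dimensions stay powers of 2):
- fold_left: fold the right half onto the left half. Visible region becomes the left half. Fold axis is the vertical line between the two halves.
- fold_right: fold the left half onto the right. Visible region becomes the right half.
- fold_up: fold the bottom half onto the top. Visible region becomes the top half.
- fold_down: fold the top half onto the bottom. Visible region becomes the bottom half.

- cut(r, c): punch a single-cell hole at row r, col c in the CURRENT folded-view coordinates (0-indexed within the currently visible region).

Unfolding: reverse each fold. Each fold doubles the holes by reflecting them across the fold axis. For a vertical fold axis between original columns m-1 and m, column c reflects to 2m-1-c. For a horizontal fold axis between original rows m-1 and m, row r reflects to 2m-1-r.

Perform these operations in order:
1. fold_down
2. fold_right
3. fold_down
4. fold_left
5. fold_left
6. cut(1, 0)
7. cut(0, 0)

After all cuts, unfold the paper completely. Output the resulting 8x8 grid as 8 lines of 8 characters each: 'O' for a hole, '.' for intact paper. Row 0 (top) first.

Answer: OOOOOOOO
OOOOOOOO
OOOOOOOO
OOOOOOOO
OOOOOOOO
OOOOOOOO
OOOOOOOO
OOOOOOOO

Derivation:
Op 1 fold_down: fold axis h@4; visible region now rows[4,8) x cols[0,8) = 4x8
Op 2 fold_right: fold axis v@4; visible region now rows[4,8) x cols[4,8) = 4x4
Op 3 fold_down: fold axis h@6; visible region now rows[6,8) x cols[4,8) = 2x4
Op 4 fold_left: fold axis v@6; visible region now rows[6,8) x cols[4,6) = 2x2
Op 5 fold_left: fold axis v@5; visible region now rows[6,8) x cols[4,5) = 2x1
Op 6 cut(1, 0): punch at orig (7,4); cuts so far [(7, 4)]; region rows[6,8) x cols[4,5) = 2x1
Op 7 cut(0, 0): punch at orig (6,4); cuts so far [(6, 4), (7, 4)]; region rows[6,8) x cols[4,5) = 2x1
Unfold 1 (reflect across v@5): 4 holes -> [(6, 4), (6, 5), (7, 4), (7, 5)]
Unfold 2 (reflect across v@6): 8 holes -> [(6, 4), (6, 5), (6, 6), (6, 7), (7, 4), (7, 5), (7, 6), (7, 7)]
Unfold 3 (reflect across h@6): 16 holes -> [(4, 4), (4, 5), (4, 6), (4, 7), (5, 4), (5, 5), (5, 6), (5, 7), (6, 4), (6, 5), (6, 6), (6, 7), (7, 4), (7, 5), (7, 6), (7, 7)]
Unfold 4 (reflect across v@4): 32 holes -> [(4, 0), (4, 1), (4, 2), (4, 3), (4, 4), (4, 5), (4, 6), (4, 7), (5, 0), (5, 1), (5, 2), (5, 3), (5, 4), (5, 5), (5, 6), (5, 7), (6, 0), (6, 1), (6, 2), (6, 3), (6, 4), (6, 5), (6, 6), (6, 7), (7, 0), (7, 1), (7, 2), (7, 3), (7, 4), (7, 5), (7, 6), (7, 7)]
Unfold 5 (reflect across h@4): 64 holes -> [(0, 0), (0, 1), (0, 2), (0, 3), (0, 4), (0, 5), (0, 6), (0, 7), (1, 0), (1, 1), (1, 2), (1, 3), (1, 4), (1, 5), (1, 6), (1, 7), (2, 0), (2, 1), (2, 2), (2, 3), (2, 4), (2, 5), (2, 6), (2, 7), (3, 0), (3, 1), (3, 2), (3, 3), (3, 4), (3, 5), (3, 6), (3, 7), (4, 0), (4, 1), (4, 2), (4, 3), (4, 4), (4, 5), (4, 6), (4, 7), (5, 0), (5, 1), (5, 2), (5, 3), (5, 4), (5, 5), (5, 6), (5, 7), (6, 0), (6, 1), (6, 2), (6, 3), (6, 4), (6, 5), (6, 6), (6, 7), (7, 0), (7, 1), (7, 2), (7, 3), (7, 4), (7, 5), (7, 6), (7, 7)]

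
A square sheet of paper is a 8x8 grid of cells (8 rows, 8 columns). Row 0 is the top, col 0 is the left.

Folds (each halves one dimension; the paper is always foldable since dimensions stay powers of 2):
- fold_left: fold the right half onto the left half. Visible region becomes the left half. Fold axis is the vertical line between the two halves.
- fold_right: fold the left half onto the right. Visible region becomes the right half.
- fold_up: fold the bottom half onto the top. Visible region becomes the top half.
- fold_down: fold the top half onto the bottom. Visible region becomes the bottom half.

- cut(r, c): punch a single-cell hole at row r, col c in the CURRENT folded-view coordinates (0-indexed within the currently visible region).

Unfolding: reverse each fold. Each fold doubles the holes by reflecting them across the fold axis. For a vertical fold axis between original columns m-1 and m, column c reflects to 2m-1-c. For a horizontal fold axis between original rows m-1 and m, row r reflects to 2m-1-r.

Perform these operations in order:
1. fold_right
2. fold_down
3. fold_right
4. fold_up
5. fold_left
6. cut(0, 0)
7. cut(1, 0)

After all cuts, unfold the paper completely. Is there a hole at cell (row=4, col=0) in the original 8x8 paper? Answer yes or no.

Op 1 fold_right: fold axis v@4; visible region now rows[0,8) x cols[4,8) = 8x4
Op 2 fold_down: fold axis h@4; visible region now rows[4,8) x cols[4,8) = 4x4
Op 3 fold_right: fold axis v@6; visible region now rows[4,8) x cols[6,8) = 4x2
Op 4 fold_up: fold axis h@6; visible region now rows[4,6) x cols[6,8) = 2x2
Op 5 fold_left: fold axis v@7; visible region now rows[4,6) x cols[6,7) = 2x1
Op 6 cut(0, 0): punch at orig (4,6); cuts so far [(4, 6)]; region rows[4,6) x cols[6,7) = 2x1
Op 7 cut(1, 0): punch at orig (5,6); cuts so far [(4, 6), (5, 6)]; region rows[4,6) x cols[6,7) = 2x1
Unfold 1 (reflect across v@7): 4 holes -> [(4, 6), (4, 7), (5, 6), (5, 7)]
Unfold 2 (reflect across h@6): 8 holes -> [(4, 6), (4, 7), (5, 6), (5, 7), (6, 6), (6, 7), (7, 6), (7, 7)]
Unfold 3 (reflect across v@6): 16 holes -> [(4, 4), (4, 5), (4, 6), (4, 7), (5, 4), (5, 5), (5, 6), (5, 7), (6, 4), (6, 5), (6, 6), (6, 7), (7, 4), (7, 5), (7, 6), (7, 7)]
Unfold 4 (reflect across h@4): 32 holes -> [(0, 4), (0, 5), (0, 6), (0, 7), (1, 4), (1, 5), (1, 6), (1, 7), (2, 4), (2, 5), (2, 6), (2, 7), (3, 4), (3, 5), (3, 6), (3, 7), (4, 4), (4, 5), (4, 6), (4, 7), (5, 4), (5, 5), (5, 6), (5, 7), (6, 4), (6, 5), (6, 6), (6, 7), (7, 4), (7, 5), (7, 6), (7, 7)]
Unfold 5 (reflect across v@4): 64 holes -> [(0, 0), (0, 1), (0, 2), (0, 3), (0, 4), (0, 5), (0, 6), (0, 7), (1, 0), (1, 1), (1, 2), (1, 3), (1, 4), (1, 5), (1, 6), (1, 7), (2, 0), (2, 1), (2, 2), (2, 3), (2, 4), (2, 5), (2, 6), (2, 7), (3, 0), (3, 1), (3, 2), (3, 3), (3, 4), (3, 5), (3, 6), (3, 7), (4, 0), (4, 1), (4, 2), (4, 3), (4, 4), (4, 5), (4, 6), (4, 7), (5, 0), (5, 1), (5, 2), (5, 3), (5, 4), (5, 5), (5, 6), (5, 7), (6, 0), (6, 1), (6, 2), (6, 3), (6, 4), (6, 5), (6, 6), (6, 7), (7, 0), (7, 1), (7, 2), (7, 3), (7, 4), (7, 5), (7, 6), (7, 7)]
Holes: [(0, 0), (0, 1), (0, 2), (0, 3), (0, 4), (0, 5), (0, 6), (0, 7), (1, 0), (1, 1), (1, 2), (1, 3), (1, 4), (1, 5), (1, 6), (1, 7), (2, 0), (2, 1), (2, 2), (2, 3), (2, 4), (2, 5), (2, 6), (2, 7), (3, 0), (3, 1), (3, 2), (3, 3), (3, 4), (3, 5), (3, 6), (3, 7), (4, 0), (4, 1), (4, 2), (4, 3), (4, 4), (4, 5), (4, 6), (4, 7), (5, 0), (5, 1), (5, 2), (5, 3), (5, 4), (5, 5), (5, 6), (5, 7), (6, 0), (6, 1), (6, 2), (6, 3), (6, 4), (6, 5), (6, 6), (6, 7), (7, 0), (7, 1), (7, 2), (7, 3), (7, 4), (7, 5), (7, 6), (7, 7)]

Answer: yes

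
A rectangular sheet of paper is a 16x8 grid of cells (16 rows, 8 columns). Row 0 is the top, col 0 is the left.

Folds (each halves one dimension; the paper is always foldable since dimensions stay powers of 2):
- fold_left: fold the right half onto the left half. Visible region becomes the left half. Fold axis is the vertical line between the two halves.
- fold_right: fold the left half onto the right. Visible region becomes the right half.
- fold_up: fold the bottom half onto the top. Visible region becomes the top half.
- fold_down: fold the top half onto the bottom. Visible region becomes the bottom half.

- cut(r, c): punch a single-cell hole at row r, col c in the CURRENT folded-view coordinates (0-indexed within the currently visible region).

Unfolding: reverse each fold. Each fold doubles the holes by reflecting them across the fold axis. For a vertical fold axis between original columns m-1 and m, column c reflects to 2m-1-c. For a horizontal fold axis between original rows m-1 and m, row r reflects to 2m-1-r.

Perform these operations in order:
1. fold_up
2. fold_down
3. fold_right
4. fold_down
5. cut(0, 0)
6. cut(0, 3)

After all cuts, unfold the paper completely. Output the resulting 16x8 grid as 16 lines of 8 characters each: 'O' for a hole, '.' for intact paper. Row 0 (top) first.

Op 1 fold_up: fold axis h@8; visible region now rows[0,8) x cols[0,8) = 8x8
Op 2 fold_down: fold axis h@4; visible region now rows[4,8) x cols[0,8) = 4x8
Op 3 fold_right: fold axis v@4; visible region now rows[4,8) x cols[4,8) = 4x4
Op 4 fold_down: fold axis h@6; visible region now rows[6,8) x cols[4,8) = 2x4
Op 5 cut(0, 0): punch at orig (6,4); cuts so far [(6, 4)]; region rows[6,8) x cols[4,8) = 2x4
Op 6 cut(0, 3): punch at orig (6,7); cuts so far [(6, 4), (6, 7)]; region rows[6,8) x cols[4,8) = 2x4
Unfold 1 (reflect across h@6): 4 holes -> [(5, 4), (5, 7), (6, 4), (6, 7)]
Unfold 2 (reflect across v@4): 8 holes -> [(5, 0), (5, 3), (5, 4), (5, 7), (6, 0), (6, 3), (6, 4), (6, 7)]
Unfold 3 (reflect across h@4): 16 holes -> [(1, 0), (1, 3), (1, 4), (1, 7), (2, 0), (2, 3), (2, 4), (2, 7), (5, 0), (5, 3), (5, 4), (5, 7), (6, 0), (6, 3), (6, 4), (6, 7)]
Unfold 4 (reflect across h@8): 32 holes -> [(1, 0), (1, 3), (1, 4), (1, 7), (2, 0), (2, 3), (2, 4), (2, 7), (5, 0), (5, 3), (5, 4), (5, 7), (6, 0), (6, 3), (6, 4), (6, 7), (9, 0), (9, 3), (9, 4), (9, 7), (10, 0), (10, 3), (10, 4), (10, 7), (13, 0), (13, 3), (13, 4), (13, 7), (14, 0), (14, 3), (14, 4), (14, 7)]

Answer: ........
O..OO..O
O..OO..O
........
........
O..OO..O
O..OO..O
........
........
O..OO..O
O..OO..O
........
........
O..OO..O
O..OO..O
........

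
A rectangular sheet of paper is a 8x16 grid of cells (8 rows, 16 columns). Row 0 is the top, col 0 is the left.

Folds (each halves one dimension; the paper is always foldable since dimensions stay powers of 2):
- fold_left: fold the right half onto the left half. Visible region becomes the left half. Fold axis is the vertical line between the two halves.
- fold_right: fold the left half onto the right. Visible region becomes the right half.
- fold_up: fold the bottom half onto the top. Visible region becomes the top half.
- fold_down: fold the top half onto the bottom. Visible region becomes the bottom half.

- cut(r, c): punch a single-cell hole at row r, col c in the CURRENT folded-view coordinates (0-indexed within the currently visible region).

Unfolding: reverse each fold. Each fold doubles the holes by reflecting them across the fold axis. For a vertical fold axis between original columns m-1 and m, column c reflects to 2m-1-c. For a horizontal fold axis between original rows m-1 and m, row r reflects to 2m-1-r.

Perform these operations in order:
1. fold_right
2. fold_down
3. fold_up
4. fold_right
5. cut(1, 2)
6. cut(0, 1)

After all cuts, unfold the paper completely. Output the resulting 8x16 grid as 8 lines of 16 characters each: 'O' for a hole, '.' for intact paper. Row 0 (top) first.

Answer: ..O..O....O..O..
.O....O..O....O.
.O....O..O....O.
..O..O....O..O..
..O..O....O..O..
.O....O..O....O.
.O....O..O....O.
..O..O....O..O..

Derivation:
Op 1 fold_right: fold axis v@8; visible region now rows[0,8) x cols[8,16) = 8x8
Op 2 fold_down: fold axis h@4; visible region now rows[4,8) x cols[8,16) = 4x8
Op 3 fold_up: fold axis h@6; visible region now rows[4,6) x cols[8,16) = 2x8
Op 4 fold_right: fold axis v@12; visible region now rows[4,6) x cols[12,16) = 2x4
Op 5 cut(1, 2): punch at orig (5,14); cuts so far [(5, 14)]; region rows[4,6) x cols[12,16) = 2x4
Op 6 cut(0, 1): punch at orig (4,13); cuts so far [(4, 13), (5, 14)]; region rows[4,6) x cols[12,16) = 2x4
Unfold 1 (reflect across v@12): 4 holes -> [(4, 10), (4, 13), (5, 9), (5, 14)]
Unfold 2 (reflect across h@6): 8 holes -> [(4, 10), (4, 13), (5, 9), (5, 14), (6, 9), (6, 14), (7, 10), (7, 13)]
Unfold 3 (reflect across h@4): 16 holes -> [(0, 10), (0, 13), (1, 9), (1, 14), (2, 9), (2, 14), (3, 10), (3, 13), (4, 10), (4, 13), (5, 9), (5, 14), (6, 9), (6, 14), (7, 10), (7, 13)]
Unfold 4 (reflect across v@8): 32 holes -> [(0, 2), (0, 5), (0, 10), (0, 13), (1, 1), (1, 6), (1, 9), (1, 14), (2, 1), (2, 6), (2, 9), (2, 14), (3, 2), (3, 5), (3, 10), (3, 13), (4, 2), (4, 5), (4, 10), (4, 13), (5, 1), (5, 6), (5, 9), (5, 14), (6, 1), (6, 6), (6, 9), (6, 14), (7, 2), (7, 5), (7, 10), (7, 13)]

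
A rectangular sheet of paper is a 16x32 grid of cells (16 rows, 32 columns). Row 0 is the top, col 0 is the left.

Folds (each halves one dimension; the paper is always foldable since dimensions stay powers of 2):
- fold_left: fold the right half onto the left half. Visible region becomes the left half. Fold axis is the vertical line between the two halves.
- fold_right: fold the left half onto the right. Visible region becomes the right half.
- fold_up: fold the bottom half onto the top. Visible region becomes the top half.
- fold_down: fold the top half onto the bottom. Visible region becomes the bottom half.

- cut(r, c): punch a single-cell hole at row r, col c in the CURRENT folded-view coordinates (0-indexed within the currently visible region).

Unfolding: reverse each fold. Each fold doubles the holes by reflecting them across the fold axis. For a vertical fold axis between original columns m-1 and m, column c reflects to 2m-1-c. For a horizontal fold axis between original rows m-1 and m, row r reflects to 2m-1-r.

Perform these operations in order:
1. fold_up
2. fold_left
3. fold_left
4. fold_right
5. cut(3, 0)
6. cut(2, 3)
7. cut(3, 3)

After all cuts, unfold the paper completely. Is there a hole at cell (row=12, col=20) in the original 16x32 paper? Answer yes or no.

Answer: yes

Derivation:
Op 1 fold_up: fold axis h@8; visible region now rows[0,8) x cols[0,32) = 8x32
Op 2 fold_left: fold axis v@16; visible region now rows[0,8) x cols[0,16) = 8x16
Op 3 fold_left: fold axis v@8; visible region now rows[0,8) x cols[0,8) = 8x8
Op 4 fold_right: fold axis v@4; visible region now rows[0,8) x cols[4,8) = 8x4
Op 5 cut(3, 0): punch at orig (3,4); cuts so far [(3, 4)]; region rows[0,8) x cols[4,8) = 8x4
Op 6 cut(2, 3): punch at orig (2,7); cuts so far [(2, 7), (3, 4)]; region rows[0,8) x cols[4,8) = 8x4
Op 7 cut(3, 3): punch at orig (3,7); cuts so far [(2, 7), (3, 4), (3, 7)]; region rows[0,8) x cols[4,8) = 8x4
Unfold 1 (reflect across v@4): 6 holes -> [(2, 0), (2, 7), (3, 0), (3, 3), (3, 4), (3, 7)]
Unfold 2 (reflect across v@8): 12 holes -> [(2, 0), (2, 7), (2, 8), (2, 15), (3, 0), (3, 3), (3, 4), (3, 7), (3, 8), (3, 11), (3, 12), (3, 15)]
Unfold 3 (reflect across v@16): 24 holes -> [(2, 0), (2, 7), (2, 8), (2, 15), (2, 16), (2, 23), (2, 24), (2, 31), (3, 0), (3, 3), (3, 4), (3, 7), (3, 8), (3, 11), (3, 12), (3, 15), (3, 16), (3, 19), (3, 20), (3, 23), (3, 24), (3, 27), (3, 28), (3, 31)]
Unfold 4 (reflect across h@8): 48 holes -> [(2, 0), (2, 7), (2, 8), (2, 15), (2, 16), (2, 23), (2, 24), (2, 31), (3, 0), (3, 3), (3, 4), (3, 7), (3, 8), (3, 11), (3, 12), (3, 15), (3, 16), (3, 19), (3, 20), (3, 23), (3, 24), (3, 27), (3, 28), (3, 31), (12, 0), (12, 3), (12, 4), (12, 7), (12, 8), (12, 11), (12, 12), (12, 15), (12, 16), (12, 19), (12, 20), (12, 23), (12, 24), (12, 27), (12, 28), (12, 31), (13, 0), (13, 7), (13, 8), (13, 15), (13, 16), (13, 23), (13, 24), (13, 31)]
Holes: [(2, 0), (2, 7), (2, 8), (2, 15), (2, 16), (2, 23), (2, 24), (2, 31), (3, 0), (3, 3), (3, 4), (3, 7), (3, 8), (3, 11), (3, 12), (3, 15), (3, 16), (3, 19), (3, 20), (3, 23), (3, 24), (3, 27), (3, 28), (3, 31), (12, 0), (12, 3), (12, 4), (12, 7), (12, 8), (12, 11), (12, 12), (12, 15), (12, 16), (12, 19), (12, 20), (12, 23), (12, 24), (12, 27), (12, 28), (12, 31), (13, 0), (13, 7), (13, 8), (13, 15), (13, 16), (13, 23), (13, 24), (13, 31)]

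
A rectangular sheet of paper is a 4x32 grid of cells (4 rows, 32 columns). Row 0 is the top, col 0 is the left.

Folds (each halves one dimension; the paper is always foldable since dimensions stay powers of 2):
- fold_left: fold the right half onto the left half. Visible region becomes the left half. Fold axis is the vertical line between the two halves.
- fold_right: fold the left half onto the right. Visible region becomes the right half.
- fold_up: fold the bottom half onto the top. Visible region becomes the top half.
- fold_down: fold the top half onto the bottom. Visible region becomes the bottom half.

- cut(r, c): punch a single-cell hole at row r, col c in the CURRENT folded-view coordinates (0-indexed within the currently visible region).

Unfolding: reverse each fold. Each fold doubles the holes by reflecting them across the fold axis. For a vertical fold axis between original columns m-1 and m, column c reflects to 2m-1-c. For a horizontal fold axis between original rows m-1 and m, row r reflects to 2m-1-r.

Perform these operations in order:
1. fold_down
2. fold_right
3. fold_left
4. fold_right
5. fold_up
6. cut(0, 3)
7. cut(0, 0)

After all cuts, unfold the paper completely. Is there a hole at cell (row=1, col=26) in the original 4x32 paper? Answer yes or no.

Answer: no

Derivation:
Op 1 fold_down: fold axis h@2; visible region now rows[2,4) x cols[0,32) = 2x32
Op 2 fold_right: fold axis v@16; visible region now rows[2,4) x cols[16,32) = 2x16
Op 3 fold_left: fold axis v@24; visible region now rows[2,4) x cols[16,24) = 2x8
Op 4 fold_right: fold axis v@20; visible region now rows[2,4) x cols[20,24) = 2x4
Op 5 fold_up: fold axis h@3; visible region now rows[2,3) x cols[20,24) = 1x4
Op 6 cut(0, 3): punch at orig (2,23); cuts so far [(2, 23)]; region rows[2,3) x cols[20,24) = 1x4
Op 7 cut(0, 0): punch at orig (2,20); cuts so far [(2, 20), (2, 23)]; region rows[2,3) x cols[20,24) = 1x4
Unfold 1 (reflect across h@3): 4 holes -> [(2, 20), (2, 23), (3, 20), (3, 23)]
Unfold 2 (reflect across v@20): 8 holes -> [(2, 16), (2, 19), (2, 20), (2, 23), (3, 16), (3, 19), (3, 20), (3, 23)]
Unfold 3 (reflect across v@24): 16 holes -> [(2, 16), (2, 19), (2, 20), (2, 23), (2, 24), (2, 27), (2, 28), (2, 31), (3, 16), (3, 19), (3, 20), (3, 23), (3, 24), (3, 27), (3, 28), (3, 31)]
Unfold 4 (reflect across v@16): 32 holes -> [(2, 0), (2, 3), (2, 4), (2, 7), (2, 8), (2, 11), (2, 12), (2, 15), (2, 16), (2, 19), (2, 20), (2, 23), (2, 24), (2, 27), (2, 28), (2, 31), (3, 0), (3, 3), (3, 4), (3, 7), (3, 8), (3, 11), (3, 12), (3, 15), (3, 16), (3, 19), (3, 20), (3, 23), (3, 24), (3, 27), (3, 28), (3, 31)]
Unfold 5 (reflect across h@2): 64 holes -> [(0, 0), (0, 3), (0, 4), (0, 7), (0, 8), (0, 11), (0, 12), (0, 15), (0, 16), (0, 19), (0, 20), (0, 23), (0, 24), (0, 27), (0, 28), (0, 31), (1, 0), (1, 3), (1, 4), (1, 7), (1, 8), (1, 11), (1, 12), (1, 15), (1, 16), (1, 19), (1, 20), (1, 23), (1, 24), (1, 27), (1, 28), (1, 31), (2, 0), (2, 3), (2, 4), (2, 7), (2, 8), (2, 11), (2, 12), (2, 15), (2, 16), (2, 19), (2, 20), (2, 23), (2, 24), (2, 27), (2, 28), (2, 31), (3, 0), (3, 3), (3, 4), (3, 7), (3, 8), (3, 11), (3, 12), (3, 15), (3, 16), (3, 19), (3, 20), (3, 23), (3, 24), (3, 27), (3, 28), (3, 31)]
Holes: [(0, 0), (0, 3), (0, 4), (0, 7), (0, 8), (0, 11), (0, 12), (0, 15), (0, 16), (0, 19), (0, 20), (0, 23), (0, 24), (0, 27), (0, 28), (0, 31), (1, 0), (1, 3), (1, 4), (1, 7), (1, 8), (1, 11), (1, 12), (1, 15), (1, 16), (1, 19), (1, 20), (1, 23), (1, 24), (1, 27), (1, 28), (1, 31), (2, 0), (2, 3), (2, 4), (2, 7), (2, 8), (2, 11), (2, 12), (2, 15), (2, 16), (2, 19), (2, 20), (2, 23), (2, 24), (2, 27), (2, 28), (2, 31), (3, 0), (3, 3), (3, 4), (3, 7), (3, 8), (3, 11), (3, 12), (3, 15), (3, 16), (3, 19), (3, 20), (3, 23), (3, 24), (3, 27), (3, 28), (3, 31)]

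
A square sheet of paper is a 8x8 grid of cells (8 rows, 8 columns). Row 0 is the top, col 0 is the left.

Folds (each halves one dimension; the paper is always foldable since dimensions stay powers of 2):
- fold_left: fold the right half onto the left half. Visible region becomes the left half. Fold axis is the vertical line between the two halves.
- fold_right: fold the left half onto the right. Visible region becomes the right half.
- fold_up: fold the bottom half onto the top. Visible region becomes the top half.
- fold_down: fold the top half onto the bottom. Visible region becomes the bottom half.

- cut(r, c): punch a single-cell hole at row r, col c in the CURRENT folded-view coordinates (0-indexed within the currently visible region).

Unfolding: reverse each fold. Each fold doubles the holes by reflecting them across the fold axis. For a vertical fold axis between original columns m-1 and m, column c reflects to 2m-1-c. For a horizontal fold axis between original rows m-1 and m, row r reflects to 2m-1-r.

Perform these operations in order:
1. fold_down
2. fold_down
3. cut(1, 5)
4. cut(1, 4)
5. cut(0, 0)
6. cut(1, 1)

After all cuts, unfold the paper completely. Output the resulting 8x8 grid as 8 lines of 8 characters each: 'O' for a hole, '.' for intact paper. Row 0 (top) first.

Op 1 fold_down: fold axis h@4; visible region now rows[4,8) x cols[0,8) = 4x8
Op 2 fold_down: fold axis h@6; visible region now rows[6,8) x cols[0,8) = 2x8
Op 3 cut(1, 5): punch at orig (7,5); cuts so far [(7, 5)]; region rows[6,8) x cols[0,8) = 2x8
Op 4 cut(1, 4): punch at orig (7,4); cuts so far [(7, 4), (7, 5)]; region rows[6,8) x cols[0,8) = 2x8
Op 5 cut(0, 0): punch at orig (6,0); cuts so far [(6, 0), (7, 4), (7, 5)]; region rows[6,8) x cols[0,8) = 2x8
Op 6 cut(1, 1): punch at orig (7,1); cuts so far [(6, 0), (7, 1), (7, 4), (7, 5)]; region rows[6,8) x cols[0,8) = 2x8
Unfold 1 (reflect across h@6): 8 holes -> [(4, 1), (4, 4), (4, 5), (5, 0), (6, 0), (7, 1), (7, 4), (7, 5)]
Unfold 2 (reflect across h@4): 16 holes -> [(0, 1), (0, 4), (0, 5), (1, 0), (2, 0), (3, 1), (3, 4), (3, 5), (4, 1), (4, 4), (4, 5), (5, 0), (6, 0), (7, 1), (7, 4), (7, 5)]

Answer: .O..OO..
O.......
O.......
.O..OO..
.O..OO..
O.......
O.......
.O..OO..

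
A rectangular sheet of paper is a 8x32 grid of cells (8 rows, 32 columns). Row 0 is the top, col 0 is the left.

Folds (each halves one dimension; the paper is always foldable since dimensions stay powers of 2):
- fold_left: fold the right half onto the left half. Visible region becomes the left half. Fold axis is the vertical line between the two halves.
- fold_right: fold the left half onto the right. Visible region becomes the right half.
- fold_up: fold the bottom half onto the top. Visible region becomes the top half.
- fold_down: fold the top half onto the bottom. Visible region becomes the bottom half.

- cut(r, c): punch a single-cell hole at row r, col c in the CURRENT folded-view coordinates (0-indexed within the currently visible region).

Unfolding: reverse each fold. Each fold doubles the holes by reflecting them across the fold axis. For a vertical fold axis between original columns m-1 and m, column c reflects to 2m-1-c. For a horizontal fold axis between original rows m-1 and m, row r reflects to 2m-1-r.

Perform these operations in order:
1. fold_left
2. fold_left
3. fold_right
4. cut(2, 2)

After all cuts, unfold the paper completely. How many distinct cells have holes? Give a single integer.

Answer: 8

Derivation:
Op 1 fold_left: fold axis v@16; visible region now rows[0,8) x cols[0,16) = 8x16
Op 2 fold_left: fold axis v@8; visible region now rows[0,8) x cols[0,8) = 8x8
Op 3 fold_right: fold axis v@4; visible region now rows[0,8) x cols[4,8) = 8x4
Op 4 cut(2, 2): punch at orig (2,6); cuts so far [(2, 6)]; region rows[0,8) x cols[4,8) = 8x4
Unfold 1 (reflect across v@4): 2 holes -> [(2, 1), (2, 6)]
Unfold 2 (reflect across v@8): 4 holes -> [(2, 1), (2, 6), (2, 9), (2, 14)]
Unfold 3 (reflect across v@16): 8 holes -> [(2, 1), (2, 6), (2, 9), (2, 14), (2, 17), (2, 22), (2, 25), (2, 30)]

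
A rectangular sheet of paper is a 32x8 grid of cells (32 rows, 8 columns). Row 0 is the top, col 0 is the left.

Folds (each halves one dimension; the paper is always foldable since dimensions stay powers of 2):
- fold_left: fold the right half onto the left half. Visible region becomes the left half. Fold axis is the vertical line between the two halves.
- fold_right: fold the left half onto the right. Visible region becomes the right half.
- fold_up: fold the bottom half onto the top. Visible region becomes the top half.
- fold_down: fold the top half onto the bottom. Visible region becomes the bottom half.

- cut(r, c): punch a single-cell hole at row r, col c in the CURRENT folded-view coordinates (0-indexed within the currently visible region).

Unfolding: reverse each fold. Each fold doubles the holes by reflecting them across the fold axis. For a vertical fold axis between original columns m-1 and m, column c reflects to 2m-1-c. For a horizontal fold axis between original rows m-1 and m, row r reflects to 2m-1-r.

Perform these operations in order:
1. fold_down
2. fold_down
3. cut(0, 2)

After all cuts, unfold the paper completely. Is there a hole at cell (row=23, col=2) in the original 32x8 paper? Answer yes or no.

Answer: yes

Derivation:
Op 1 fold_down: fold axis h@16; visible region now rows[16,32) x cols[0,8) = 16x8
Op 2 fold_down: fold axis h@24; visible region now rows[24,32) x cols[0,8) = 8x8
Op 3 cut(0, 2): punch at orig (24,2); cuts so far [(24, 2)]; region rows[24,32) x cols[0,8) = 8x8
Unfold 1 (reflect across h@24): 2 holes -> [(23, 2), (24, 2)]
Unfold 2 (reflect across h@16): 4 holes -> [(7, 2), (8, 2), (23, 2), (24, 2)]
Holes: [(7, 2), (8, 2), (23, 2), (24, 2)]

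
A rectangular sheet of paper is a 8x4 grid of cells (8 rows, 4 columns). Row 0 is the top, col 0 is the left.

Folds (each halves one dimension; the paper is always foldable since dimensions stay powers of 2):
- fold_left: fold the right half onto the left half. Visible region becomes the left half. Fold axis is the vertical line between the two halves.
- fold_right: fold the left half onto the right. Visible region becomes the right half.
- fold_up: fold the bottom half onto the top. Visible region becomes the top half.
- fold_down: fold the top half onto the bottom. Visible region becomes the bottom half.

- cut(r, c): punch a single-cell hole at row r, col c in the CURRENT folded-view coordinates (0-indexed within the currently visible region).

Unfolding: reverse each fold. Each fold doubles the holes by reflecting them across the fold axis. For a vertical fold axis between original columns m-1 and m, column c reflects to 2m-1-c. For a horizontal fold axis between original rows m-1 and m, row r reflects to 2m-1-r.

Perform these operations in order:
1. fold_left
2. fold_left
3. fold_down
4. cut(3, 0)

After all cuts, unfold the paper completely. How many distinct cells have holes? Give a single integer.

Answer: 8

Derivation:
Op 1 fold_left: fold axis v@2; visible region now rows[0,8) x cols[0,2) = 8x2
Op 2 fold_left: fold axis v@1; visible region now rows[0,8) x cols[0,1) = 8x1
Op 3 fold_down: fold axis h@4; visible region now rows[4,8) x cols[0,1) = 4x1
Op 4 cut(3, 0): punch at orig (7,0); cuts so far [(7, 0)]; region rows[4,8) x cols[0,1) = 4x1
Unfold 1 (reflect across h@4): 2 holes -> [(0, 0), (7, 0)]
Unfold 2 (reflect across v@1): 4 holes -> [(0, 0), (0, 1), (7, 0), (7, 1)]
Unfold 3 (reflect across v@2): 8 holes -> [(0, 0), (0, 1), (0, 2), (0, 3), (7, 0), (7, 1), (7, 2), (7, 3)]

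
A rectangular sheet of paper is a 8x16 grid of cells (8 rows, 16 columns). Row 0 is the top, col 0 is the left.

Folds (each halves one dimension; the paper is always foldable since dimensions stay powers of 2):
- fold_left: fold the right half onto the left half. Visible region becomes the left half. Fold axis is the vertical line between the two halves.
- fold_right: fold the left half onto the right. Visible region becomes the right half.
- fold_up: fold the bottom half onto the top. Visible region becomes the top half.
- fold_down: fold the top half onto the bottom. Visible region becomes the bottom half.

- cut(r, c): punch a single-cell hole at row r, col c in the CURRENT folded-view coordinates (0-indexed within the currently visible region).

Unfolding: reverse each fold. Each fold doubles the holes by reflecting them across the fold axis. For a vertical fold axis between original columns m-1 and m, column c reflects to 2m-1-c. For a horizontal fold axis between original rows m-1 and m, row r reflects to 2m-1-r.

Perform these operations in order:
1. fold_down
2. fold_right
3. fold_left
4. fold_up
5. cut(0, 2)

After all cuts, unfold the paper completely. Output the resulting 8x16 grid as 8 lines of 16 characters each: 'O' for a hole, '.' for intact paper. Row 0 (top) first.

Op 1 fold_down: fold axis h@4; visible region now rows[4,8) x cols[0,16) = 4x16
Op 2 fold_right: fold axis v@8; visible region now rows[4,8) x cols[8,16) = 4x8
Op 3 fold_left: fold axis v@12; visible region now rows[4,8) x cols[8,12) = 4x4
Op 4 fold_up: fold axis h@6; visible region now rows[4,6) x cols[8,12) = 2x4
Op 5 cut(0, 2): punch at orig (4,10); cuts so far [(4, 10)]; region rows[4,6) x cols[8,12) = 2x4
Unfold 1 (reflect across h@6): 2 holes -> [(4, 10), (7, 10)]
Unfold 2 (reflect across v@12): 4 holes -> [(4, 10), (4, 13), (7, 10), (7, 13)]
Unfold 3 (reflect across v@8): 8 holes -> [(4, 2), (4, 5), (4, 10), (4, 13), (7, 2), (7, 5), (7, 10), (7, 13)]
Unfold 4 (reflect across h@4): 16 holes -> [(0, 2), (0, 5), (0, 10), (0, 13), (3, 2), (3, 5), (3, 10), (3, 13), (4, 2), (4, 5), (4, 10), (4, 13), (7, 2), (7, 5), (7, 10), (7, 13)]

Answer: ..O..O....O..O..
................
................
..O..O....O..O..
..O..O....O..O..
................
................
..O..O....O..O..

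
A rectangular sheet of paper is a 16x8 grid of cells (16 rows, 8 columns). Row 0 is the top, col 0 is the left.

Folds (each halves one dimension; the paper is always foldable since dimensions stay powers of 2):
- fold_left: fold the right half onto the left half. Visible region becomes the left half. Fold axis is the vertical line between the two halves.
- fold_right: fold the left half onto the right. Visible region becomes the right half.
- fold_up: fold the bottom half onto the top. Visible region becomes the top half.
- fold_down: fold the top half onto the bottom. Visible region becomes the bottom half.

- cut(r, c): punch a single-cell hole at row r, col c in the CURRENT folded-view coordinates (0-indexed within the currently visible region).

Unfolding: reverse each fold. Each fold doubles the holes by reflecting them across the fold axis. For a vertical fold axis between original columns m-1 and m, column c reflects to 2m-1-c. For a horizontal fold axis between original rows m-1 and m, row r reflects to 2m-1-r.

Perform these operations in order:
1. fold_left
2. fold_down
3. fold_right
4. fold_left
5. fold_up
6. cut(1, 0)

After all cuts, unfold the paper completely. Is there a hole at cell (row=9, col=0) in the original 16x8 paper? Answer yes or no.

Op 1 fold_left: fold axis v@4; visible region now rows[0,16) x cols[0,4) = 16x4
Op 2 fold_down: fold axis h@8; visible region now rows[8,16) x cols[0,4) = 8x4
Op 3 fold_right: fold axis v@2; visible region now rows[8,16) x cols[2,4) = 8x2
Op 4 fold_left: fold axis v@3; visible region now rows[8,16) x cols[2,3) = 8x1
Op 5 fold_up: fold axis h@12; visible region now rows[8,12) x cols[2,3) = 4x1
Op 6 cut(1, 0): punch at orig (9,2); cuts so far [(9, 2)]; region rows[8,12) x cols[2,3) = 4x1
Unfold 1 (reflect across h@12): 2 holes -> [(9, 2), (14, 2)]
Unfold 2 (reflect across v@3): 4 holes -> [(9, 2), (9, 3), (14, 2), (14, 3)]
Unfold 3 (reflect across v@2): 8 holes -> [(9, 0), (9, 1), (9, 2), (9, 3), (14, 0), (14, 1), (14, 2), (14, 3)]
Unfold 4 (reflect across h@8): 16 holes -> [(1, 0), (1, 1), (1, 2), (1, 3), (6, 0), (6, 1), (6, 2), (6, 3), (9, 0), (9, 1), (9, 2), (9, 3), (14, 0), (14, 1), (14, 2), (14, 3)]
Unfold 5 (reflect across v@4): 32 holes -> [(1, 0), (1, 1), (1, 2), (1, 3), (1, 4), (1, 5), (1, 6), (1, 7), (6, 0), (6, 1), (6, 2), (6, 3), (6, 4), (6, 5), (6, 6), (6, 7), (9, 0), (9, 1), (9, 2), (9, 3), (9, 4), (9, 5), (9, 6), (9, 7), (14, 0), (14, 1), (14, 2), (14, 3), (14, 4), (14, 5), (14, 6), (14, 7)]
Holes: [(1, 0), (1, 1), (1, 2), (1, 3), (1, 4), (1, 5), (1, 6), (1, 7), (6, 0), (6, 1), (6, 2), (6, 3), (6, 4), (6, 5), (6, 6), (6, 7), (9, 0), (9, 1), (9, 2), (9, 3), (9, 4), (9, 5), (9, 6), (9, 7), (14, 0), (14, 1), (14, 2), (14, 3), (14, 4), (14, 5), (14, 6), (14, 7)]

Answer: yes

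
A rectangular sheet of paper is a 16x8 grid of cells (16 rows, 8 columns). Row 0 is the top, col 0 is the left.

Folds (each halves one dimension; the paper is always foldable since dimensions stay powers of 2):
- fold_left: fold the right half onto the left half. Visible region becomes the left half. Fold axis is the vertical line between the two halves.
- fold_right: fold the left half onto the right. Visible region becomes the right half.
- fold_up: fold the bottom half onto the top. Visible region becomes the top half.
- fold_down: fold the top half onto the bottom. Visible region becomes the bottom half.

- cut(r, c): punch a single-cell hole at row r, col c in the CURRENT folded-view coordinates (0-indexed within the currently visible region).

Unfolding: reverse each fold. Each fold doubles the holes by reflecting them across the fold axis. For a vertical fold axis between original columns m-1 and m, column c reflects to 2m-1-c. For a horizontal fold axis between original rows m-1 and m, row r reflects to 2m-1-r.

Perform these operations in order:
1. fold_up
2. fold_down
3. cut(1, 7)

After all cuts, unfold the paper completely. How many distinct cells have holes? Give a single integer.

Op 1 fold_up: fold axis h@8; visible region now rows[0,8) x cols[0,8) = 8x8
Op 2 fold_down: fold axis h@4; visible region now rows[4,8) x cols[0,8) = 4x8
Op 3 cut(1, 7): punch at orig (5,7); cuts so far [(5, 7)]; region rows[4,8) x cols[0,8) = 4x8
Unfold 1 (reflect across h@4): 2 holes -> [(2, 7), (5, 7)]
Unfold 2 (reflect across h@8): 4 holes -> [(2, 7), (5, 7), (10, 7), (13, 7)]

Answer: 4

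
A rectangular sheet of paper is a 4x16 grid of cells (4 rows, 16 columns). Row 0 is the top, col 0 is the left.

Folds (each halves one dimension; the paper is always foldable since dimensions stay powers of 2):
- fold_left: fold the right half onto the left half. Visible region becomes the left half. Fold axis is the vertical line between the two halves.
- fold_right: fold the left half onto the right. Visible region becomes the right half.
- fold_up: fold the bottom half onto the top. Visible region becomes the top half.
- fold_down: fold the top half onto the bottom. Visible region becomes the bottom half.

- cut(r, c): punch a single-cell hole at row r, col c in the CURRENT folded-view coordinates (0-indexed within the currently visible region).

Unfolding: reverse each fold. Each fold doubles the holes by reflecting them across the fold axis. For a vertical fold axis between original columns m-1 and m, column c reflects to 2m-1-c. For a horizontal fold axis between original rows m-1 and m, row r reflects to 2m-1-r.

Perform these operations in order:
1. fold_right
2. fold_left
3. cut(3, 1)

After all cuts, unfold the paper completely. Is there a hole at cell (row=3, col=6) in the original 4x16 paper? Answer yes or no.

Answer: yes

Derivation:
Op 1 fold_right: fold axis v@8; visible region now rows[0,4) x cols[8,16) = 4x8
Op 2 fold_left: fold axis v@12; visible region now rows[0,4) x cols[8,12) = 4x4
Op 3 cut(3, 1): punch at orig (3,9); cuts so far [(3, 9)]; region rows[0,4) x cols[8,12) = 4x4
Unfold 1 (reflect across v@12): 2 holes -> [(3, 9), (3, 14)]
Unfold 2 (reflect across v@8): 4 holes -> [(3, 1), (3, 6), (3, 9), (3, 14)]
Holes: [(3, 1), (3, 6), (3, 9), (3, 14)]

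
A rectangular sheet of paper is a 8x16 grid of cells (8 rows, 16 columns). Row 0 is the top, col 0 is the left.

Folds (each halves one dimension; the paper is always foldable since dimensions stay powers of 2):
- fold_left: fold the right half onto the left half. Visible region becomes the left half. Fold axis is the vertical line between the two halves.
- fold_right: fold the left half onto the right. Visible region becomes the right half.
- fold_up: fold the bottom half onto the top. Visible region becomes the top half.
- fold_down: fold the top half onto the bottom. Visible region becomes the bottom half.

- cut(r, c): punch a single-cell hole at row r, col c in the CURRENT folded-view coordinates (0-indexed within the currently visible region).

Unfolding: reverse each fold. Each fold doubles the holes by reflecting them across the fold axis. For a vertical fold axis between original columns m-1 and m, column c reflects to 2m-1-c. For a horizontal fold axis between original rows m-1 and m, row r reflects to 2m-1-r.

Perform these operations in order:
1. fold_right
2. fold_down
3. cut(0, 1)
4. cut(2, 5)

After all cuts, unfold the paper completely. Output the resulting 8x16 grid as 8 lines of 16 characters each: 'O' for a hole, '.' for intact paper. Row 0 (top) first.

Answer: ................
..O..........O..
................
......O..O......
......O..O......
................
..O..........O..
................

Derivation:
Op 1 fold_right: fold axis v@8; visible region now rows[0,8) x cols[8,16) = 8x8
Op 2 fold_down: fold axis h@4; visible region now rows[4,8) x cols[8,16) = 4x8
Op 3 cut(0, 1): punch at orig (4,9); cuts so far [(4, 9)]; region rows[4,8) x cols[8,16) = 4x8
Op 4 cut(2, 5): punch at orig (6,13); cuts so far [(4, 9), (6, 13)]; region rows[4,8) x cols[8,16) = 4x8
Unfold 1 (reflect across h@4): 4 holes -> [(1, 13), (3, 9), (4, 9), (6, 13)]
Unfold 2 (reflect across v@8): 8 holes -> [(1, 2), (1, 13), (3, 6), (3, 9), (4, 6), (4, 9), (6, 2), (6, 13)]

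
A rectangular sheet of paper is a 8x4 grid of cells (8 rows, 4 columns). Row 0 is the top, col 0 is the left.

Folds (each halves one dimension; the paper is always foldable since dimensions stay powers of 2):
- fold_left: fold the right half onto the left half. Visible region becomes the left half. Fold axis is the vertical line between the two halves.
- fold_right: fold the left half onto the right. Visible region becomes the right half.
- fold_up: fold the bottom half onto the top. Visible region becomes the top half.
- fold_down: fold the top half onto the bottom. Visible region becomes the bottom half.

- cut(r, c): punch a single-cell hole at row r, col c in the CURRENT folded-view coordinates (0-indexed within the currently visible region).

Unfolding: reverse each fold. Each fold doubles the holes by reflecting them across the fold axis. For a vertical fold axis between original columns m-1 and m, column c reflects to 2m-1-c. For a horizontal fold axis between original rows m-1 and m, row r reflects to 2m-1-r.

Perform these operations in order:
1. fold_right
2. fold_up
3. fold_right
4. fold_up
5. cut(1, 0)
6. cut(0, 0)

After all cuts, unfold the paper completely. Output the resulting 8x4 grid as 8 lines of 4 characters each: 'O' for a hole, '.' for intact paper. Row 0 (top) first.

Answer: OOOO
OOOO
OOOO
OOOO
OOOO
OOOO
OOOO
OOOO

Derivation:
Op 1 fold_right: fold axis v@2; visible region now rows[0,8) x cols[2,4) = 8x2
Op 2 fold_up: fold axis h@4; visible region now rows[0,4) x cols[2,4) = 4x2
Op 3 fold_right: fold axis v@3; visible region now rows[0,4) x cols[3,4) = 4x1
Op 4 fold_up: fold axis h@2; visible region now rows[0,2) x cols[3,4) = 2x1
Op 5 cut(1, 0): punch at orig (1,3); cuts so far [(1, 3)]; region rows[0,2) x cols[3,4) = 2x1
Op 6 cut(0, 0): punch at orig (0,3); cuts so far [(0, 3), (1, 3)]; region rows[0,2) x cols[3,4) = 2x1
Unfold 1 (reflect across h@2): 4 holes -> [(0, 3), (1, 3), (2, 3), (3, 3)]
Unfold 2 (reflect across v@3): 8 holes -> [(0, 2), (0, 3), (1, 2), (1, 3), (2, 2), (2, 3), (3, 2), (3, 3)]
Unfold 3 (reflect across h@4): 16 holes -> [(0, 2), (0, 3), (1, 2), (1, 3), (2, 2), (2, 3), (3, 2), (3, 3), (4, 2), (4, 3), (5, 2), (5, 3), (6, 2), (6, 3), (7, 2), (7, 3)]
Unfold 4 (reflect across v@2): 32 holes -> [(0, 0), (0, 1), (0, 2), (0, 3), (1, 0), (1, 1), (1, 2), (1, 3), (2, 0), (2, 1), (2, 2), (2, 3), (3, 0), (3, 1), (3, 2), (3, 3), (4, 0), (4, 1), (4, 2), (4, 3), (5, 0), (5, 1), (5, 2), (5, 3), (6, 0), (6, 1), (6, 2), (6, 3), (7, 0), (7, 1), (7, 2), (7, 3)]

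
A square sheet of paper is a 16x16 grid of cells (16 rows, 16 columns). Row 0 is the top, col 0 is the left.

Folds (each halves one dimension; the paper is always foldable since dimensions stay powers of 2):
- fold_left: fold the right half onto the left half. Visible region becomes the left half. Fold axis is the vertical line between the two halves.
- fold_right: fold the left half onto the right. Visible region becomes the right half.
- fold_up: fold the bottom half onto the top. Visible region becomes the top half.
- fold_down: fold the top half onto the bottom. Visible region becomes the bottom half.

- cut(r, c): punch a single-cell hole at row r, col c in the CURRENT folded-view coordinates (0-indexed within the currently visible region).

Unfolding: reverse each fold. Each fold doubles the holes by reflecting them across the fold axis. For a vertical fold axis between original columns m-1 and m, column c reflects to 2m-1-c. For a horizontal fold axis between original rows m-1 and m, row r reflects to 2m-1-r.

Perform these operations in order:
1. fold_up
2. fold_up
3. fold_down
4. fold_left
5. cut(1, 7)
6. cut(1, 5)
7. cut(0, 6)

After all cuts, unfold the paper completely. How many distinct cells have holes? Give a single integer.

Op 1 fold_up: fold axis h@8; visible region now rows[0,8) x cols[0,16) = 8x16
Op 2 fold_up: fold axis h@4; visible region now rows[0,4) x cols[0,16) = 4x16
Op 3 fold_down: fold axis h@2; visible region now rows[2,4) x cols[0,16) = 2x16
Op 4 fold_left: fold axis v@8; visible region now rows[2,4) x cols[0,8) = 2x8
Op 5 cut(1, 7): punch at orig (3,7); cuts so far [(3, 7)]; region rows[2,4) x cols[0,8) = 2x8
Op 6 cut(1, 5): punch at orig (3,5); cuts so far [(3, 5), (3, 7)]; region rows[2,4) x cols[0,8) = 2x8
Op 7 cut(0, 6): punch at orig (2,6); cuts so far [(2, 6), (3, 5), (3, 7)]; region rows[2,4) x cols[0,8) = 2x8
Unfold 1 (reflect across v@8): 6 holes -> [(2, 6), (2, 9), (3, 5), (3, 7), (3, 8), (3, 10)]
Unfold 2 (reflect across h@2): 12 holes -> [(0, 5), (0, 7), (0, 8), (0, 10), (1, 6), (1, 9), (2, 6), (2, 9), (3, 5), (3, 7), (3, 8), (3, 10)]
Unfold 3 (reflect across h@4): 24 holes -> [(0, 5), (0, 7), (0, 8), (0, 10), (1, 6), (1, 9), (2, 6), (2, 9), (3, 5), (3, 7), (3, 8), (3, 10), (4, 5), (4, 7), (4, 8), (4, 10), (5, 6), (5, 9), (6, 6), (6, 9), (7, 5), (7, 7), (7, 8), (7, 10)]
Unfold 4 (reflect across h@8): 48 holes -> [(0, 5), (0, 7), (0, 8), (0, 10), (1, 6), (1, 9), (2, 6), (2, 9), (3, 5), (3, 7), (3, 8), (3, 10), (4, 5), (4, 7), (4, 8), (4, 10), (5, 6), (5, 9), (6, 6), (6, 9), (7, 5), (7, 7), (7, 8), (7, 10), (8, 5), (8, 7), (8, 8), (8, 10), (9, 6), (9, 9), (10, 6), (10, 9), (11, 5), (11, 7), (11, 8), (11, 10), (12, 5), (12, 7), (12, 8), (12, 10), (13, 6), (13, 9), (14, 6), (14, 9), (15, 5), (15, 7), (15, 8), (15, 10)]

Answer: 48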